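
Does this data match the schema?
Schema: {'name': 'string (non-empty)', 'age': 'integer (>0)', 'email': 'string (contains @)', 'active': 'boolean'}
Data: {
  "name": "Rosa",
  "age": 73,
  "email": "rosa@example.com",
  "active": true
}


Validating each field against schema:
  name: OK (non-empty string)
  age: OK (positive integer)
  email: OK (string with @)
  active: OK (boolean)

Result: VALID

VALID


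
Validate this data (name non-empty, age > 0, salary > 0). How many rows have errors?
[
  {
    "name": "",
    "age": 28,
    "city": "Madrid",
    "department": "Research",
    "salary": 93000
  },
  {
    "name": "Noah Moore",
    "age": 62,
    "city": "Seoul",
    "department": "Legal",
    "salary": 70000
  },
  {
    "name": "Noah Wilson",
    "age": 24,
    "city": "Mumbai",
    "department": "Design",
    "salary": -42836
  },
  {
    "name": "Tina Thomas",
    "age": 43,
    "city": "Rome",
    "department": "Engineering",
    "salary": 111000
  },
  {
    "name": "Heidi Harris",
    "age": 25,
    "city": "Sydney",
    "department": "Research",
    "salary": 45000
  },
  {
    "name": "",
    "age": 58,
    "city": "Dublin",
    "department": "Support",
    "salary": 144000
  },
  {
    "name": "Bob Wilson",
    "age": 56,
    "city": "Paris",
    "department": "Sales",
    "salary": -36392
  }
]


Validating 7 records:
Rules: name non-empty, age > 0, salary > 0

  Row 1 (???): empty name
  Row 2 (Noah Moore): OK
  Row 3 (Noah Wilson): negative salary: -42836
  Row 4 (Tina Thomas): OK
  Row 5 (Heidi Harris): OK
  Row 6 (???): empty name
  Row 7 (Bob Wilson): negative salary: -36392

Total errors: 4

4 errors


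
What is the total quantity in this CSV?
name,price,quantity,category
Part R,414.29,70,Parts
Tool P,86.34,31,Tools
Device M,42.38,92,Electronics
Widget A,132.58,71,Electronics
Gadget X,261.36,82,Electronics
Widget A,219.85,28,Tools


Computing total quantity:
Values: [70, 31, 92, 71, 82, 28]
Sum = 374

374


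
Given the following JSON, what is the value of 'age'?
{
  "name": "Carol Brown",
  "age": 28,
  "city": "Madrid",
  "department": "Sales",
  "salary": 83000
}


Looking up field 'age'
Value: 28

28


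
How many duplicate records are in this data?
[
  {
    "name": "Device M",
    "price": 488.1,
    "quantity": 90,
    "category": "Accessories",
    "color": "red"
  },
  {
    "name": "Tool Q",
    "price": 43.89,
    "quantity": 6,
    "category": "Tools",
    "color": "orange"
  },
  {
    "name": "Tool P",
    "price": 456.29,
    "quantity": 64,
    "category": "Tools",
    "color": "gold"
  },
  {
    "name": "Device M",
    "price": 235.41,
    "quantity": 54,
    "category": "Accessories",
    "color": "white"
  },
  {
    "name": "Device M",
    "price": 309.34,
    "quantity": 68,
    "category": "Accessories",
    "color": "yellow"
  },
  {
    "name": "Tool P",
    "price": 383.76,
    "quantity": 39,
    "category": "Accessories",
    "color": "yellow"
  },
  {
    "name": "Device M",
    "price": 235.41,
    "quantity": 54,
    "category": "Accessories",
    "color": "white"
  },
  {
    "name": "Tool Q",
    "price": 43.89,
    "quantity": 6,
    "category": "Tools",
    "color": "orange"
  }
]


Checking 8 records for duplicates:

  Row 1: Device M ($488.1, qty 90)
  Row 2: Tool Q ($43.89, qty 6)
  Row 3: Tool P ($456.29, qty 64)
  Row 4: Device M ($235.41, qty 54)
  Row 5: Device M ($309.34, qty 68)
  Row 6: Tool P ($383.76, qty 39)
  Row 7: Device M ($235.41, qty 54) <-- DUPLICATE
  Row 8: Tool Q ($43.89, qty 6) <-- DUPLICATE

Duplicates found: 2
Unique records: 6

2 duplicates, 6 unique


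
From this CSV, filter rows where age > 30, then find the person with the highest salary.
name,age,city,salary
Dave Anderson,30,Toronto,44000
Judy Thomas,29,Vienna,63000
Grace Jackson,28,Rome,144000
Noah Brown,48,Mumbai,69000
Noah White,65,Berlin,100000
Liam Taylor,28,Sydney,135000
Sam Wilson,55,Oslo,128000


Filter: age > 30
Sort by: salary (descending)

Filtered records (3):
  Sam Wilson, age 55, salary $128000
  Noah White, age 65, salary $100000
  Noah Brown, age 48, salary $69000

Highest salary: Sam Wilson ($128000)

Sam Wilson


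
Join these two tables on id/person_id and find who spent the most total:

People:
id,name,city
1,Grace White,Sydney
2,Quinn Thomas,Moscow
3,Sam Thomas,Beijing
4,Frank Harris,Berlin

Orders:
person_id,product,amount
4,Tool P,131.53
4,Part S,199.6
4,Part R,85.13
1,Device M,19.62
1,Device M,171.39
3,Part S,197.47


Join on: people.id = orders.person_id

Joined rows:
  Frank Harris (Berlin) bought Tool P for $131.53
  Frank Harris (Berlin) bought Part S for $199.6
  Frank Harris (Berlin) bought Part R for $85.13
  Grace White (Sydney) bought Device M for $19.62
  Grace White (Sydney) bought Device M for $171.39
  Sam Thomas (Beijing) bought Part S for $197.47

Total per person:
  Frank Harris: $416.26
  Sam Thomas: $197.47
  Grace White: $191.01

Top spender: Frank Harris ($416.26)

Frank Harris ($416.26)


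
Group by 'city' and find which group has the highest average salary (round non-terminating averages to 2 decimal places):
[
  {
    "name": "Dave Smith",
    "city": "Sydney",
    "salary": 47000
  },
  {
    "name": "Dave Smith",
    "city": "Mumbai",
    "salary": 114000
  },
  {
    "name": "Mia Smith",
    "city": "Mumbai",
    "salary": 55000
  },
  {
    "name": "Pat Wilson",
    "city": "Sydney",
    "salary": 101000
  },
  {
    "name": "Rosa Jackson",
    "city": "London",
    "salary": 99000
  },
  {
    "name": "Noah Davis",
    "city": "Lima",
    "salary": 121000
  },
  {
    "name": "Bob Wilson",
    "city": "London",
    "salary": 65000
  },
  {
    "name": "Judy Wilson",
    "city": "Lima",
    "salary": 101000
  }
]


Group by: city

Groups:
  Lima: 2 people, avg salary = 222000/2 = $111000
  London: 2 people, avg salary = 164000/2 = $82000
  Mumbai: 2 people, avg salary = 169000/2 = $84500
  Sydney: 2 people, avg salary = 148000/2 = $74000

Highest average salary: Lima ($111000)

Lima ($111000)


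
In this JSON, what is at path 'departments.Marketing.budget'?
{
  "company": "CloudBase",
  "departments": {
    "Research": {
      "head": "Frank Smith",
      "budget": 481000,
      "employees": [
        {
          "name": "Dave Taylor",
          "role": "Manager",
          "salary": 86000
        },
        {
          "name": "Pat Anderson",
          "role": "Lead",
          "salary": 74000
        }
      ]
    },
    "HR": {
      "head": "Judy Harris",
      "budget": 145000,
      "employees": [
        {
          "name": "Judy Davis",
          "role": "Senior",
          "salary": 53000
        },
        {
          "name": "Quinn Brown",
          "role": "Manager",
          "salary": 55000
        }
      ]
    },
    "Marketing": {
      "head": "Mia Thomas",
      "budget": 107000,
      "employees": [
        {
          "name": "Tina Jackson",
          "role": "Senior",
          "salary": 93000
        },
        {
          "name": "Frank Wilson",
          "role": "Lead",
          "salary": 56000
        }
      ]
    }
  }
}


Path: departments.Marketing.budget

Navigate:
  -> departments
  -> Marketing
  -> budget = 107000

107000


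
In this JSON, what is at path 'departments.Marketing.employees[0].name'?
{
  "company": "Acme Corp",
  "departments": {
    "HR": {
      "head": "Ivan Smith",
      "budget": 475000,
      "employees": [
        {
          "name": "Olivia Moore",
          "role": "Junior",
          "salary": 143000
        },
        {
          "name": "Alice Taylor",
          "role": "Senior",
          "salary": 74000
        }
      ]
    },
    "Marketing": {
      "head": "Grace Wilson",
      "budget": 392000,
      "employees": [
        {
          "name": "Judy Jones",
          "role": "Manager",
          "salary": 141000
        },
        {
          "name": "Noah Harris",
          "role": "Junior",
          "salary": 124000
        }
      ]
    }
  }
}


Path: departments.Marketing.employees[0].name

Navigate:
  -> departments
  -> Marketing
  -> employees[0].name = 'Judy Jones'

Judy Jones


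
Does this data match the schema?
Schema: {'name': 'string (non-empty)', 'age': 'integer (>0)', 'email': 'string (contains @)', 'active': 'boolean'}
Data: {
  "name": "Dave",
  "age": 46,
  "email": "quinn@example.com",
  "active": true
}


Validating each field against schema:
  name: OK (non-empty string)
  age: OK (positive integer)
  email: OK (string with @)
  active: OK (boolean)

Result: VALID

VALID


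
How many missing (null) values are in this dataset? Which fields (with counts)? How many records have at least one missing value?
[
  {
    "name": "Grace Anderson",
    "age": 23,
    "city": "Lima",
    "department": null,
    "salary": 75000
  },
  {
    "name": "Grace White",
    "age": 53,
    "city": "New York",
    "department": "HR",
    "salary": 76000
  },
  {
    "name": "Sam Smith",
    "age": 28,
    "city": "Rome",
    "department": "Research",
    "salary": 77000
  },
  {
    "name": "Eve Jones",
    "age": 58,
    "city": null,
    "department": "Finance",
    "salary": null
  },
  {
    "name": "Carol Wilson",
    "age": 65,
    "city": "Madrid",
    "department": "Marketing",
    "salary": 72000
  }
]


Checking for missing (null) values in 5 records:

  Grace Anderson: department
  Grace White: complete
  Sam Smith: complete
  Eve Jones: city, salary
  Carol Wilson: complete

Per field:
  name: 0 missing
  age: 0 missing
  city: 1 missing
  department: 1 missing
  salary: 1 missing

Total missing values: 3
Records with any missing: 2

3 missing values (city: 1, department: 1, salary: 1); 2 incomplete records


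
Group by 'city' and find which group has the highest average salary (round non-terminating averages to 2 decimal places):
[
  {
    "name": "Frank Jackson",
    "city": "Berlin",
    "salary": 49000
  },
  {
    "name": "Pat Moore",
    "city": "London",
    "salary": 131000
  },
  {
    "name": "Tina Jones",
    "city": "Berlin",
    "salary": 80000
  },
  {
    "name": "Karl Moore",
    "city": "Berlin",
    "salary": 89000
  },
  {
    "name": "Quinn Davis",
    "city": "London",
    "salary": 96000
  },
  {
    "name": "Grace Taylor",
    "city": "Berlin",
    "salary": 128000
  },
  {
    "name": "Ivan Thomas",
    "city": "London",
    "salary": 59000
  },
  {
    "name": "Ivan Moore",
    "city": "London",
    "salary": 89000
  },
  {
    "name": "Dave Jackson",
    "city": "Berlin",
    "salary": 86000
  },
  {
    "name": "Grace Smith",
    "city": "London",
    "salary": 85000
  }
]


Group by: city

Groups:
  Berlin: 5 people, avg salary = 432000/5 = $86400
  London: 5 people, avg salary = 460000/5 = $92000

Highest average salary: London ($92000)

London ($92000)


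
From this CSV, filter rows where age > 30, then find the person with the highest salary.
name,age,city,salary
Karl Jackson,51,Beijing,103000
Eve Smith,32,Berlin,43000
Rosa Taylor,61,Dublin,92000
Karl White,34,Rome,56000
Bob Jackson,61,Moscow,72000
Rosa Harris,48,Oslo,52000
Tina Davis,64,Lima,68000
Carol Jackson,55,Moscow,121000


Filter: age > 30
Sort by: salary (descending)

Filtered records (8):
  Carol Jackson, age 55, salary $121000
  Karl Jackson, age 51, salary $103000
  Rosa Taylor, age 61, salary $92000
  Bob Jackson, age 61, salary $72000
  Tina Davis, age 64, salary $68000
  Karl White, age 34, salary $56000
  Rosa Harris, age 48, salary $52000
  Eve Smith, age 32, salary $43000

Highest salary: Carol Jackson ($121000)

Carol Jackson


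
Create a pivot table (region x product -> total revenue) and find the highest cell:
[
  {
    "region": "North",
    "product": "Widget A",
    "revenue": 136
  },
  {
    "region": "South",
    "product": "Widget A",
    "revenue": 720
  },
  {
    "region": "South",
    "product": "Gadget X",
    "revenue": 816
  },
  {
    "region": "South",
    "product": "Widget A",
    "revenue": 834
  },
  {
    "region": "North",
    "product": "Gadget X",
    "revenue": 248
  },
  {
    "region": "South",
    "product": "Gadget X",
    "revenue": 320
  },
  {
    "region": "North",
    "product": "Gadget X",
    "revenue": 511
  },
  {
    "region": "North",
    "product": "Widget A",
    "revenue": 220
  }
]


Pivot: region (rows) x product (columns) -> total revenue

     Gadget X      Widget A    
North          759           356  
South         1136          1554  

Highest: South / Widget A = $1554

South / Widget A = $1554


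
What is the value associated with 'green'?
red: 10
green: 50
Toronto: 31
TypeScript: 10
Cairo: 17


Looking up key 'green'
Value: 50

50


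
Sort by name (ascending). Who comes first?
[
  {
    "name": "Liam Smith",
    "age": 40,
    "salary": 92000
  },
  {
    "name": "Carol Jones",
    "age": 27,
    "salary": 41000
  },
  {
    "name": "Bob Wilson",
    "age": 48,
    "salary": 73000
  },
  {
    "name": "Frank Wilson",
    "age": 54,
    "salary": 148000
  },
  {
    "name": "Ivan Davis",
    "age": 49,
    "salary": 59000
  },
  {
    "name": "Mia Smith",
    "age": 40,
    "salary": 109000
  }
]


Sort by: name (ascending)

Sorted order:
  1. Bob Wilson (name = Bob Wilson)
  2. Carol Jones (name = Carol Jones)
  3. Frank Wilson (name = Frank Wilson)
  4. Ivan Davis (name = Ivan Davis)
  5. Liam Smith (name = Liam Smith)
  6. Mia Smith (name = Mia Smith)

First: Bob Wilson

Bob Wilson


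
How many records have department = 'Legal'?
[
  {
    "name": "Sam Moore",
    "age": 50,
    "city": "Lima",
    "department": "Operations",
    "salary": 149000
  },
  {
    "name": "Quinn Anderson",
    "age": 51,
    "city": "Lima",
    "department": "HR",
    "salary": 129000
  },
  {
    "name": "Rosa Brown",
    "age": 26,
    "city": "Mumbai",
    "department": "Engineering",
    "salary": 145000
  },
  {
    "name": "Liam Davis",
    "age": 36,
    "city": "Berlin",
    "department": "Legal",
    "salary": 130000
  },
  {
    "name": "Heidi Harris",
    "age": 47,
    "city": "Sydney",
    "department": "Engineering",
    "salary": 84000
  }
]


Data: 5 records
Condition: department = 'Legal'

Checking each record:
  Sam Moore: Operations
  Quinn Anderson: HR
  Rosa Brown: Engineering
  Liam Davis: Legal MATCH
  Heidi Harris: Engineering

Count: 1

1


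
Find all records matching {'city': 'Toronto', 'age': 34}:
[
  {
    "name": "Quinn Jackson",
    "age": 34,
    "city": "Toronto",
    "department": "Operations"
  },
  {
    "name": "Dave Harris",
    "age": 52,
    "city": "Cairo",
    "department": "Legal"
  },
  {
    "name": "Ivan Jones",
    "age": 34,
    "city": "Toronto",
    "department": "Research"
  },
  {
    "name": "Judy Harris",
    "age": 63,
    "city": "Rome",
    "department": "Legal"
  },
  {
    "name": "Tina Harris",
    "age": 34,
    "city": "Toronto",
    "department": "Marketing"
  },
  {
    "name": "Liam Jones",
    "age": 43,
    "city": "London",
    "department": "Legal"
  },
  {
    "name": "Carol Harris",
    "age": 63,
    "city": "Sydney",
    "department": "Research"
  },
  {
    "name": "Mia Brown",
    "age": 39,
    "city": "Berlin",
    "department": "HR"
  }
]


Search criteria: {'city': 'Toronto', 'age': 34}

Checking 8 records:
  Quinn Jackson: {city: Toronto, age: 34} <-- MATCH
  Dave Harris: {city: Cairo, age: 52}
  Ivan Jones: {city: Toronto, age: 34} <-- MATCH
  Judy Harris: {city: Rome, age: 63}
  Tina Harris: {city: Toronto, age: 34} <-- MATCH
  Liam Jones: {city: London, age: 43}
  Carol Harris: {city: Sydney, age: 63}
  Mia Brown: {city: Berlin, age: 39}

Matches: ["Quinn Jackson", "Ivan Jones", "Tina Harris"]

["Quinn Jackson", "Ivan Jones", "Tina Harris"]


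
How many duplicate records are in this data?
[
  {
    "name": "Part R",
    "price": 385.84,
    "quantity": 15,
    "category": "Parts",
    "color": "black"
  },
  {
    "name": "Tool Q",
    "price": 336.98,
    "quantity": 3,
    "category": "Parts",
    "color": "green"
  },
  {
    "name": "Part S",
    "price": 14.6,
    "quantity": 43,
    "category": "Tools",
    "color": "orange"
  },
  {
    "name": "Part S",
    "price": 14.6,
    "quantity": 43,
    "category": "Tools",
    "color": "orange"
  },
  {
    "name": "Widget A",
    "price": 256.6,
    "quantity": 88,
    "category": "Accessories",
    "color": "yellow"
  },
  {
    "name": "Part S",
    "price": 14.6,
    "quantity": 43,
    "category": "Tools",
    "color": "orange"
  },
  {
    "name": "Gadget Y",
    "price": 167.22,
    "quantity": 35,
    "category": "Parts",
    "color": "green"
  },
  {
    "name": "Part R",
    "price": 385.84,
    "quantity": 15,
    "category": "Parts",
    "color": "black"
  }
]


Checking 8 records for duplicates:

  Row 1: Part R ($385.84, qty 15)
  Row 2: Tool Q ($336.98, qty 3)
  Row 3: Part S ($14.6, qty 43)
  Row 4: Part S ($14.6, qty 43) <-- DUPLICATE
  Row 5: Widget A ($256.6, qty 88)
  Row 6: Part S ($14.6, qty 43) <-- DUPLICATE
  Row 7: Gadget Y ($167.22, qty 35)
  Row 8: Part R ($385.84, qty 15) <-- DUPLICATE

Duplicates found: 3
Unique records: 5

3 duplicates, 5 unique


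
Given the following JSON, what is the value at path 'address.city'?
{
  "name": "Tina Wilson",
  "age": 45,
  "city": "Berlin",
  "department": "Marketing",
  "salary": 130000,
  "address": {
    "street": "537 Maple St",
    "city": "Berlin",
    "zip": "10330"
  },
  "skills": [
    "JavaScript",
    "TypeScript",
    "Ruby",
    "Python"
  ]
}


Query: address.city
Path: address -> city
Value: Berlin

Berlin


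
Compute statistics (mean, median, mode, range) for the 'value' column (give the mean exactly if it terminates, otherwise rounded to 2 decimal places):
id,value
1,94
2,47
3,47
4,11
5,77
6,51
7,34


Data: [94, 47, 47, 11, 77, 51, 34]
Count: 7
Sum: 361
Mean: 361/7 ≈ 51.57 (rounded to 2 decimal places)
Sorted: [11, 34, 47, 47, 51, 77, 94]
Median: 47.0
Mode: 47 (2 times)
Range: 94 - 11 = 83
Min: 11, Max: 94

mean≈51.57, median=47.0, mode=47, range=83


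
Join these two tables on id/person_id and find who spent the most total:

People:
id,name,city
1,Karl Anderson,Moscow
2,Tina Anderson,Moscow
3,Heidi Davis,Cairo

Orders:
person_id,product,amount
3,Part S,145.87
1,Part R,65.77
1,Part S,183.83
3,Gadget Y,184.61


Join on: people.id = orders.person_id

Joined rows:
  Heidi Davis (Cairo) bought Part S for $145.87
  Karl Anderson (Moscow) bought Part R for $65.77
  Karl Anderson (Moscow) bought Part S for $183.83
  Heidi Davis (Cairo) bought Gadget Y for $184.61

Total per person:
  Heidi Davis: $330.48
  Karl Anderson: $249.60

Top spender: Heidi Davis ($330.48)

Heidi Davis ($330.48)


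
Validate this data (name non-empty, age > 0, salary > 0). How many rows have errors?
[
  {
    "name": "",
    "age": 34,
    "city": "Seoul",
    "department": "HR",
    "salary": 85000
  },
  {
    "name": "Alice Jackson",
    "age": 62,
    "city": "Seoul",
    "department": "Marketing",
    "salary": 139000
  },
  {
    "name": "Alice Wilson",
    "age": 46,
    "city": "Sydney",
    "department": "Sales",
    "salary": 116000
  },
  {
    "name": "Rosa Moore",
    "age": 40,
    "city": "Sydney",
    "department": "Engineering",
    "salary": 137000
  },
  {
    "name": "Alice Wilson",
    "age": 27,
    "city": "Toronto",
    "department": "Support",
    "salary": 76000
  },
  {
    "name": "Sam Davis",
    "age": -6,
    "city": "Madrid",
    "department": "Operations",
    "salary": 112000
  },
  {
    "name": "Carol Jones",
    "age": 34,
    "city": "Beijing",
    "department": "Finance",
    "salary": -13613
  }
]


Validating 7 records:
Rules: name non-empty, age > 0, salary > 0

  Row 1 (???): empty name
  Row 2 (Alice Jackson): OK
  Row 3 (Alice Wilson): OK
  Row 4 (Rosa Moore): OK
  Row 5 (Alice Wilson): OK
  Row 6 (Sam Davis): negative age: -6
  Row 7 (Carol Jones): negative salary: -13613

Total errors: 3

3 errors


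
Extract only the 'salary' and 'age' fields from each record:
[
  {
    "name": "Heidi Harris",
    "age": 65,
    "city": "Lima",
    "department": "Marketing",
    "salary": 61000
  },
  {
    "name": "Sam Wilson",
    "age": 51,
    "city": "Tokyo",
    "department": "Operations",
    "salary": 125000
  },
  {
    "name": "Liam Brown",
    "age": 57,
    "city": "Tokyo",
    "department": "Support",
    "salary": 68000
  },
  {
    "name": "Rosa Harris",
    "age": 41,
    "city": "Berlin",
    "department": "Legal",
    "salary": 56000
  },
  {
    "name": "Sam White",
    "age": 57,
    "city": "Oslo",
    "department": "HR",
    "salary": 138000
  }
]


Original: 5 records with fields: name, age, city, department, salary
Keep: ['salary', 'age']
Drop: ['name', 'city', 'department']
Result: 5 records, 2 fields each

[
  {
    "salary": 61000,
    "age": 65
  },
  {
    "salary": 125000,
    "age": 51
  },
  {
    "salary": 68000,
    "age": 57
  },
  {
    "salary": 56000,
    "age": 41
  },
  {
    "salary": 138000,
    "age": 57
  }
]


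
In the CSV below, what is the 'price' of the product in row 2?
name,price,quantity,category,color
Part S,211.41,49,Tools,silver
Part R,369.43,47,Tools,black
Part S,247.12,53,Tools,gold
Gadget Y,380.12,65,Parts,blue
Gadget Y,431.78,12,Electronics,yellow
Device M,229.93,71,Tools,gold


Query: Row 2 ('Part R'), column 'price'
Value: 369.43

369.43


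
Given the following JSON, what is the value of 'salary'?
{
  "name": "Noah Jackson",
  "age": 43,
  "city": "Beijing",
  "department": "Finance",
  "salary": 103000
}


Looking up field 'salary'
Value: 103000

103000


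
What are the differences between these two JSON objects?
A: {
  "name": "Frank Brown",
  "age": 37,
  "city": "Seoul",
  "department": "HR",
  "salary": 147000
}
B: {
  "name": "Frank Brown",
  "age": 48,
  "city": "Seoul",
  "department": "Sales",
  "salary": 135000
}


Comparing each field (in key order):
  name: same
  age: DIFFERENT
  city: same
  department: DIFFERENT
  salary: DIFFERENT
Differences:
  age: 37 -> 48
  department: HR -> Sales
  salary: 147000 -> 135000

3 field(s) changed

3 changes: age, department, salary


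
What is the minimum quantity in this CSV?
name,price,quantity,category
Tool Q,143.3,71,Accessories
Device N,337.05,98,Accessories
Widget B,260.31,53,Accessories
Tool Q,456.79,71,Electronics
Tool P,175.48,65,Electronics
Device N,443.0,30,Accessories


Computing minimum quantity:
Values: [71, 98, 53, 71, 65, 30]
Min = 30

30


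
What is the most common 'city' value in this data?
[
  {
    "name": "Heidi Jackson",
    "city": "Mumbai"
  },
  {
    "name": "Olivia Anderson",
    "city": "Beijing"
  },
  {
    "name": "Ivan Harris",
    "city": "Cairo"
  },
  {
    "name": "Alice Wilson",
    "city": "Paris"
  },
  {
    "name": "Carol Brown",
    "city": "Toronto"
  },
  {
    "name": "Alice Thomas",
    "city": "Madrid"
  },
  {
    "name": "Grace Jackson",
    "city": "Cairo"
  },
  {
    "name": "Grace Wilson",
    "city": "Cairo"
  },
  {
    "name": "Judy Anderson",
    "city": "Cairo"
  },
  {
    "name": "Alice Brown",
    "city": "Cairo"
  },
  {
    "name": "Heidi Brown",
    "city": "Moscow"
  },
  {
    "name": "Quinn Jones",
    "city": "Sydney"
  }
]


Counting 'city' values across 12 records:

  Cairo: 5 #####
  Mumbai: 1 #
  Beijing: 1 #
  Paris: 1 #
  Toronto: 1 #
  Madrid: 1 #
  Moscow: 1 #
  Sydney: 1 #

Most common: Cairo (5 times)

Cairo (5 times)


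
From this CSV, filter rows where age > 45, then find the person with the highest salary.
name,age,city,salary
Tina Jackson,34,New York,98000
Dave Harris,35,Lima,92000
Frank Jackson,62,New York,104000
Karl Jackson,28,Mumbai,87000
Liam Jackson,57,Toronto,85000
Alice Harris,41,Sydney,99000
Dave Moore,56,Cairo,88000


Filter: age > 45
Sort by: salary (descending)

Filtered records (3):
  Frank Jackson, age 62, salary $104000
  Dave Moore, age 56, salary $88000
  Liam Jackson, age 57, salary $85000

Highest salary: Frank Jackson ($104000)

Frank Jackson


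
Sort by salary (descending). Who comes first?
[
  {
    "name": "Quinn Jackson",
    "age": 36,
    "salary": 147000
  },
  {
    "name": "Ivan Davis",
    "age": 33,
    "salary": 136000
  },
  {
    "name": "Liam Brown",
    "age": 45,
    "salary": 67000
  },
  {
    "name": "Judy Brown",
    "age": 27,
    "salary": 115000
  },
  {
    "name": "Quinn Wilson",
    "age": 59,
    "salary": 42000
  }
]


Sort by: salary (descending)

Sorted order:
  1. Quinn Jackson (salary = 147000)
  2. Ivan Davis (salary = 136000)
  3. Judy Brown (salary = 115000)
  4. Liam Brown (salary = 67000)
  5. Quinn Wilson (salary = 42000)

First: Quinn Jackson

Quinn Jackson


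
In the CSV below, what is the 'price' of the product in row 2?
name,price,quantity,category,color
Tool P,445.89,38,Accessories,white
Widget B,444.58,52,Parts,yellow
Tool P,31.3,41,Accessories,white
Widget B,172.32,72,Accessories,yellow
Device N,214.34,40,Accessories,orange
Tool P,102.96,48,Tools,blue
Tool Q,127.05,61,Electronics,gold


Query: Row 2 ('Widget B'), column 'price'
Value: 444.58

444.58


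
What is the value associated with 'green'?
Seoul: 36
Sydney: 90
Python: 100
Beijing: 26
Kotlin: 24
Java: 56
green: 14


Looking up key 'green'
Value: 14

14


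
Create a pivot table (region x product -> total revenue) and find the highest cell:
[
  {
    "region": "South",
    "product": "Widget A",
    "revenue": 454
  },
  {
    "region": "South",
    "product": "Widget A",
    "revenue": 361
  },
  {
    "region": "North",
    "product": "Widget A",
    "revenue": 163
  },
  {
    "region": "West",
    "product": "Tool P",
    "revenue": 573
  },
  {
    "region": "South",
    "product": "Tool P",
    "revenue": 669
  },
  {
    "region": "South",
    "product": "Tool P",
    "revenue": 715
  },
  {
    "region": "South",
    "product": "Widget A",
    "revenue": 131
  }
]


Pivot: region (rows) x product (columns) -> total revenue

     Tool P        Widget A    
North            0           163  
South         1384           946  
West           573             0  

Highest: South / Tool P = $1384

South / Tool P = $1384


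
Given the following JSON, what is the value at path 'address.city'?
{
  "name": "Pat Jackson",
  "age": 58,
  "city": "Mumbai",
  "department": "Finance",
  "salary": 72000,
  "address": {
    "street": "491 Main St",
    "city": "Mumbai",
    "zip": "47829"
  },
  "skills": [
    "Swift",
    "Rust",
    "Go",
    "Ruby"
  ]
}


Query: address.city
Path: address -> city
Value: Mumbai

Mumbai


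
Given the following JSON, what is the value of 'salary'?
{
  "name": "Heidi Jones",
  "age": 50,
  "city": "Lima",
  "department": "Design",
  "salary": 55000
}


Looking up field 'salary'
Value: 55000

55000


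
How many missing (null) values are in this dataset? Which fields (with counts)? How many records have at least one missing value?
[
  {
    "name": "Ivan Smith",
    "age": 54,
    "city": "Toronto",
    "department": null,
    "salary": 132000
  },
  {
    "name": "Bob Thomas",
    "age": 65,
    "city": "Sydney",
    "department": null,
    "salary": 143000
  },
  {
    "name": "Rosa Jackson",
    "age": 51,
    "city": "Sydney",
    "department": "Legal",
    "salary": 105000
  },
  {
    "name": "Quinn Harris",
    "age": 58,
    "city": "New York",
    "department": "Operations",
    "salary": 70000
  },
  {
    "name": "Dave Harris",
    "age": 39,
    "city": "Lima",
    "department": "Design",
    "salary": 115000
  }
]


Checking for missing (null) values in 5 records:

  Ivan Smith: department
  Bob Thomas: department
  Rosa Jackson: complete
  Quinn Harris: complete
  Dave Harris: complete

Per field:
  name: 0 missing
  age: 0 missing
  city: 0 missing
  department: 2 missing
  salary: 0 missing

Total missing values: 2
Records with any missing: 2

2 missing values (department: 2); 2 incomplete records


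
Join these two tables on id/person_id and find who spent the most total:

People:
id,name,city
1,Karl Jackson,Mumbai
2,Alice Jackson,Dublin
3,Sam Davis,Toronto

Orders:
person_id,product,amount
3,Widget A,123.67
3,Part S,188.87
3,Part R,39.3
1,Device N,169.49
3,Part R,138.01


Join on: people.id = orders.person_id

Joined rows:
  Sam Davis (Toronto) bought Widget A for $123.67
  Sam Davis (Toronto) bought Part S for $188.87
  Sam Davis (Toronto) bought Part R for $39.3
  Karl Jackson (Mumbai) bought Device N for $169.49
  Sam Davis (Toronto) bought Part R for $138.01

Total per person:
  Sam Davis: $489.85
  Karl Jackson: $169.49

Top spender: Sam Davis ($489.85)

Sam Davis ($489.85)


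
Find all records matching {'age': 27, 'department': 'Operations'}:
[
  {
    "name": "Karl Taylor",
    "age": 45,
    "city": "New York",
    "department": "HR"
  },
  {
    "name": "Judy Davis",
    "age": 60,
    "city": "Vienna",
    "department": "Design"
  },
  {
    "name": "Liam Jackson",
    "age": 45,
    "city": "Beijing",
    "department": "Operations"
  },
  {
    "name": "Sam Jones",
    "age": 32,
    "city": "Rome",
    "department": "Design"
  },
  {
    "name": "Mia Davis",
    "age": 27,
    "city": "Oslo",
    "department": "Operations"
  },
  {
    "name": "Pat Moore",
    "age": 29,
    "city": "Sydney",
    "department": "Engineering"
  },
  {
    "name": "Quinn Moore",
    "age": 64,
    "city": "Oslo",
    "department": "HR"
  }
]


Search criteria: {'age': 27, 'department': 'Operations'}

Checking 7 records:
  Karl Taylor: {age: 45, department: HR}
  Judy Davis: {age: 60, department: Design}
  Liam Jackson: {age: 45, department: Operations}
  Sam Jones: {age: 32, department: Design}
  Mia Davis: {age: 27, department: Operations} <-- MATCH
  Pat Moore: {age: 29, department: Engineering}
  Quinn Moore: {age: 64, department: HR}

Matches: ["Mia Davis"]

["Mia Davis"]


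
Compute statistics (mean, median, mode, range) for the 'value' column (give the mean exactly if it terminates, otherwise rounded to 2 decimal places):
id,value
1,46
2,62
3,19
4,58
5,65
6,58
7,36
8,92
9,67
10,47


Data: [46, 62, 19, 58, 65, 58, 36, 92, 67, 47]
Count: 10
Sum: 550
Mean: 550/10 = 55
Sorted: [19, 36, 46, 47, 58, 58, 62, 65, 67, 92]
Median: 58.0
Mode: 58 (2 times)
Range: 92 - 19 = 73
Min: 19, Max: 92

mean=55, median=58.0, mode=58, range=73


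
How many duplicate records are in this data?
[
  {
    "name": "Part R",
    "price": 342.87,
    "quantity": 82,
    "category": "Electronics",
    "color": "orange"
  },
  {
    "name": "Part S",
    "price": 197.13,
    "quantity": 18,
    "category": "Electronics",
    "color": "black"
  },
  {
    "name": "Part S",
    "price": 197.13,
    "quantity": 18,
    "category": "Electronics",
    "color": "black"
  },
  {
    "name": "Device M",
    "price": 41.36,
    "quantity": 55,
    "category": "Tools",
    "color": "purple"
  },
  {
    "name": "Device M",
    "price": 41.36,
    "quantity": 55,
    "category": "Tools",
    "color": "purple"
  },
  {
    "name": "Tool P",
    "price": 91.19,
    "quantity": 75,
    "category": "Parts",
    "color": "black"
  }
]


Checking 6 records for duplicates:

  Row 1: Part R ($342.87, qty 82)
  Row 2: Part S ($197.13, qty 18)
  Row 3: Part S ($197.13, qty 18) <-- DUPLICATE
  Row 4: Device M ($41.36, qty 55)
  Row 5: Device M ($41.36, qty 55) <-- DUPLICATE
  Row 6: Tool P ($91.19, qty 75)

Duplicates found: 2
Unique records: 4

2 duplicates, 4 unique


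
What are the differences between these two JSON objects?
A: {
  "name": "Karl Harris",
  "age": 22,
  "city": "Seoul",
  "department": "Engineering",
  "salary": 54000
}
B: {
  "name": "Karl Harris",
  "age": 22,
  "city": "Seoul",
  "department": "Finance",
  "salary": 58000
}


Comparing each field (in key order):
  name: same
  age: same
  city: same
  department: DIFFERENT
  salary: DIFFERENT
Differences:
  department: Engineering -> Finance
  salary: 54000 -> 58000

2 field(s) changed

2 changes: department, salary


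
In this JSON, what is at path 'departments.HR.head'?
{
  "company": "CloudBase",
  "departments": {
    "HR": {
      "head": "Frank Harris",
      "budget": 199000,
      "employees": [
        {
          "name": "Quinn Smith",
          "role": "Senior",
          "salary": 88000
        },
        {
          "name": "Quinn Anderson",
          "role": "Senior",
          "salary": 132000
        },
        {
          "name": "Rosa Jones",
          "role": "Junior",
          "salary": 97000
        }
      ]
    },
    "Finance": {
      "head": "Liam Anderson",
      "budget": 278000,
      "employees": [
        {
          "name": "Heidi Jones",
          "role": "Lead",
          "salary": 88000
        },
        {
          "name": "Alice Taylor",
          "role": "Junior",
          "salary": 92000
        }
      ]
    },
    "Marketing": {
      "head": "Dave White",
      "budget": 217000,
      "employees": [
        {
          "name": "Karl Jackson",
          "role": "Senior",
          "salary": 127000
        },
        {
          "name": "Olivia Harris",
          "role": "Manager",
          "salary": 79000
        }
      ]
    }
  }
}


Path: departments.HR.head

Navigate:
  -> departments
  -> HR
  -> head = 'Frank Harris'

Frank Harris


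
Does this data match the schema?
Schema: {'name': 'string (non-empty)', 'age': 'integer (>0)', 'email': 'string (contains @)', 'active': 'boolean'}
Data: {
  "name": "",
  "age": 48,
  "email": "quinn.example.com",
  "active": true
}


Validating each field against schema:
  name: FAIL ("" is an empty string)
  age: OK (positive integer)
  email: FAIL ("quinn.example.com" does not contain @)
  active: OK (boolean)

Result: INVALID (2 errors: name, email)

INVALID (2 errors: name, email)


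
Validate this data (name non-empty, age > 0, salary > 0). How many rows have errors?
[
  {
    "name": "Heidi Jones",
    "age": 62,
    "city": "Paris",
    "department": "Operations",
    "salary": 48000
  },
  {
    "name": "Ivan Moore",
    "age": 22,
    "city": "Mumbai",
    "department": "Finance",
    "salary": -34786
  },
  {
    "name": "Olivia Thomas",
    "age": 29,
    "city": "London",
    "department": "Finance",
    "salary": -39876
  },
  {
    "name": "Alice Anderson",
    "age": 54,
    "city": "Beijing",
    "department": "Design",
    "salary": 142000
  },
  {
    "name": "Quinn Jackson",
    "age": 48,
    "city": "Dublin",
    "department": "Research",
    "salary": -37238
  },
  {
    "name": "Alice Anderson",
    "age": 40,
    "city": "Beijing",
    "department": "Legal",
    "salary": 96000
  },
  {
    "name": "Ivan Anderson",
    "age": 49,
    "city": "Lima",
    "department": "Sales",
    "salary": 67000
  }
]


Validating 7 records:
Rules: name non-empty, age > 0, salary > 0

  Row 1 (Heidi Jones): OK
  Row 2 (Ivan Moore): negative salary: -34786
  Row 3 (Olivia Thomas): negative salary: -39876
  Row 4 (Alice Anderson): OK
  Row 5 (Quinn Jackson): negative salary: -37238
  Row 6 (Alice Anderson): OK
  Row 7 (Ivan Anderson): OK

Total errors: 3

3 errors


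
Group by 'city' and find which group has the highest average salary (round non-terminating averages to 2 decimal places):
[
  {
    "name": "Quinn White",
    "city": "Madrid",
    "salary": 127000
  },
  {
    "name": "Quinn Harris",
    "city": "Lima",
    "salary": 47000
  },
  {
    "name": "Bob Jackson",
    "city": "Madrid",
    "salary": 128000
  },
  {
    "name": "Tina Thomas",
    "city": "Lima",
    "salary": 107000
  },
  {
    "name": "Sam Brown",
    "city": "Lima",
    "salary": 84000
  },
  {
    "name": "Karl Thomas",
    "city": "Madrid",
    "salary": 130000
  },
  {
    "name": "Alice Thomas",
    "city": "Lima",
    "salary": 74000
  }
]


Group by: city

Groups:
  Lima: 4 people, avg salary = 312000/4 = $78000
  Madrid: 3 people, avg salary = 385000/3 ≈ $128333.33

Highest average salary: Madrid (≈$128333.33)

Madrid (≈$128333.33)


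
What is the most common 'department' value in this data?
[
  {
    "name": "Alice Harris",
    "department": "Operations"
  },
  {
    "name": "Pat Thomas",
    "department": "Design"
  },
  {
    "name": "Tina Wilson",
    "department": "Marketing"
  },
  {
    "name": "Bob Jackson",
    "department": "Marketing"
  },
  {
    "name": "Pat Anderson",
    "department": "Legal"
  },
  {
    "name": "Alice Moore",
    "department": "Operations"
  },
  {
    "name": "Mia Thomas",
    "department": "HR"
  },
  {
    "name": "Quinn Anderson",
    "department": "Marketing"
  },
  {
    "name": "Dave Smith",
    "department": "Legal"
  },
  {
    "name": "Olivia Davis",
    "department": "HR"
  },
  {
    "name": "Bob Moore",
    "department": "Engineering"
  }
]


Counting 'department' values across 11 records:

  Marketing: 3 ###
  Operations: 2 ##
  Legal: 2 ##
  HR: 2 ##
  Design: 1 #
  Engineering: 1 #

Most common: Marketing (3 times)

Marketing (3 times)


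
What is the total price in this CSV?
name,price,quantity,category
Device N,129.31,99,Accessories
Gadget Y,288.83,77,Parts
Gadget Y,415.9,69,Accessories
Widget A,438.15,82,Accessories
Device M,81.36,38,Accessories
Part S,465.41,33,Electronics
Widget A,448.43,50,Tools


Computing total price:
Values: [129.31, 288.83, 415.9, 438.15, 81.36, 465.41, 448.43]
Sum = 2267.39

2267.39


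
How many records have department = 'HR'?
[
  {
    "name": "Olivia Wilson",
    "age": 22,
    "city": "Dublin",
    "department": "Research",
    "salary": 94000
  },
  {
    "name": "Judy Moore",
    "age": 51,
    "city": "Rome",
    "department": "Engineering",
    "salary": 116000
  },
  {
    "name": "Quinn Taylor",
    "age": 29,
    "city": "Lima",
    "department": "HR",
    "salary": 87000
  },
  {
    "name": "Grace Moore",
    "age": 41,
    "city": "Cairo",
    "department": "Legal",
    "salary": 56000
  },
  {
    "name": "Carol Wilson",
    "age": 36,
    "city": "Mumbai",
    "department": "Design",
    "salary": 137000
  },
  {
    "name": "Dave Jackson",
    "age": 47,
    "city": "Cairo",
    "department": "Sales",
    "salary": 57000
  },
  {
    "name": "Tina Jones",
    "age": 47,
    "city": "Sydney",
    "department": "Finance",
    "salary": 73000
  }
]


Data: 7 records
Condition: department = 'HR'

Checking each record:
  Olivia Wilson: Research
  Judy Moore: Engineering
  Quinn Taylor: HR MATCH
  Grace Moore: Legal
  Carol Wilson: Design
  Dave Jackson: Sales
  Tina Jones: Finance

Count: 1

1


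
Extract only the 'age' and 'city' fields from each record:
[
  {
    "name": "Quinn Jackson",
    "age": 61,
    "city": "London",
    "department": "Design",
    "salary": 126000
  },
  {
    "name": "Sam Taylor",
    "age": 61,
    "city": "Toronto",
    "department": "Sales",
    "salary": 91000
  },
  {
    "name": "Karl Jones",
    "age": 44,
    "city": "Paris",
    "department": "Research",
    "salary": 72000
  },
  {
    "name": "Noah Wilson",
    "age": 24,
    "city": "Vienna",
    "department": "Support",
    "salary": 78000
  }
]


Original: 4 records with fields: name, age, city, department, salary
Keep: ['age', 'city']
Drop: ['name', 'department', 'salary']
Result: 4 records, 2 fields each

[
  {
    "age": 61,
    "city": "London"
  },
  {
    "age": 61,
    "city": "Toronto"
  },
  {
    "age": 44,
    "city": "Paris"
  },
  {
    "age": 24,
    "city": "Vienna"
  }
]


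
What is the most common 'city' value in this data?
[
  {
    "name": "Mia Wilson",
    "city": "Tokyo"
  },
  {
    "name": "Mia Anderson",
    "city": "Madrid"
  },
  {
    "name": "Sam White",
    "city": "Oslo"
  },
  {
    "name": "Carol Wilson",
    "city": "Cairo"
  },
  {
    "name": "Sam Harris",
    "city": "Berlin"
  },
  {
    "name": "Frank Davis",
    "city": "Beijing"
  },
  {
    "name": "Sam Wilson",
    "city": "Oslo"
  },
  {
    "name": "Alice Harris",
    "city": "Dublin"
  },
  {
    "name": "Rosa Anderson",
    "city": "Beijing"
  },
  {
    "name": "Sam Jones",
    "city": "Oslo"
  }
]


Counting 'city' values across 10 records:

  Oslo: 3 ###
  Beijing: 2 ##
  Tokyo: 1 #
  Madrid: 1 #
  Cairo: 1 #
  Berlin: 1 #
  Dublin: 1 #

Most common: Oslo (3 times)

Oslo (3 times)


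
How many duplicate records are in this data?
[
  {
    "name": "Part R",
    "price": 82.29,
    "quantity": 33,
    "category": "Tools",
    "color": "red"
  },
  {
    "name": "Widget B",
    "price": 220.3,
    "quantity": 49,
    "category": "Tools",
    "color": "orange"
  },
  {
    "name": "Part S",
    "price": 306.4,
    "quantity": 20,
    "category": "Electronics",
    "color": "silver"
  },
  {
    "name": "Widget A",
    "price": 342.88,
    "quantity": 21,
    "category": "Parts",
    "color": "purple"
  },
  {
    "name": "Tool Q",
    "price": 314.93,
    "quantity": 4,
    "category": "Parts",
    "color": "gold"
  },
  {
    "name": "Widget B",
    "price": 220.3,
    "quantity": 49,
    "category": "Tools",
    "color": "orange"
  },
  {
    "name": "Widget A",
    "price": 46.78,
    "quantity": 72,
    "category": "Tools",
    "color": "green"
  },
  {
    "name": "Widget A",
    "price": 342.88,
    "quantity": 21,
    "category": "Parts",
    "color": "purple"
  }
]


Checking 8 records for duplicates:

  Row 1: Part R ($82.29, qty 33)
  Row 2: Widget B ($220.3, qty 49)
  Row 3: Part S ($306.4, qty 20)
  Row 4: Widget A ($342.88, qty 21)
  Row 5: Tool Q ($314.93, qty 4)
  Row 6: Widget B ($220.3, qty 49) <-- DUPLICATE
  Row 7: Widget A ($46.78, qty 72)
  Row 8: Widget A ($342.88, qty 21) <-- DUPLICATE

Duplicates found: 2
Unique records: 6

2 duplicates, 6 unique
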